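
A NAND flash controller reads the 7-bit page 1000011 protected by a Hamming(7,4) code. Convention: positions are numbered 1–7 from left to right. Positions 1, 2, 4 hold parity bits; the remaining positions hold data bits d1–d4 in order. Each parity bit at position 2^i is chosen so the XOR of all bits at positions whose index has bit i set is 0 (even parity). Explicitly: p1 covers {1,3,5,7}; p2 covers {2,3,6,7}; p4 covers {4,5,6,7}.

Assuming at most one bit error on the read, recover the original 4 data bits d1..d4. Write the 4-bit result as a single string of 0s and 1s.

0011

s1 (pos 1,3,5,7): 1⊕0⊕0⊕1 = 0
s2 (pos 2,3,6,7): 0⊕0⊕1⊕1 = 0
s4 (pos 4,5,6,7): 0⊕0⊕1⊕1 = 0
Syndrome s4…s1 = 000 → no error.
Read data bits from positions 3,5,6,7: 0011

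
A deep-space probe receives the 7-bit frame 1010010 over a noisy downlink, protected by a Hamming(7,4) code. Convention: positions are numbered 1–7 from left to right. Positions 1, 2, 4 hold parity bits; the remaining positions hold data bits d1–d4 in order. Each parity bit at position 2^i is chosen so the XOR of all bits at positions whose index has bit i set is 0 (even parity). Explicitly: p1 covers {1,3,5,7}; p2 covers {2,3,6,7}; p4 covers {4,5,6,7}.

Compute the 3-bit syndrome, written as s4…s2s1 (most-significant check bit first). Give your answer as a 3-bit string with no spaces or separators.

s1 (pos 1,3,5,7): 1⊕1⊕0⊕0 = 0
s2 (pos 2,3,6,7): 0⊕1⊕1⊕0 = 0
s4 (pos 4,5,6,7): 0⊕0⊕1⊕0 = 1
Syndrome s4…s1 = 100 → error at position 4.

100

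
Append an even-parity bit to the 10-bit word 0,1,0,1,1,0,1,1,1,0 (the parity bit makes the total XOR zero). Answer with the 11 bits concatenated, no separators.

01011011100

XOR of the 10 data bits: 0⊕1⊕0⊕1⊕1⊕0⊕1⊕1⊕1⊕0 = 0
Parity bit = 0 (so all 11 bits XOR to 0).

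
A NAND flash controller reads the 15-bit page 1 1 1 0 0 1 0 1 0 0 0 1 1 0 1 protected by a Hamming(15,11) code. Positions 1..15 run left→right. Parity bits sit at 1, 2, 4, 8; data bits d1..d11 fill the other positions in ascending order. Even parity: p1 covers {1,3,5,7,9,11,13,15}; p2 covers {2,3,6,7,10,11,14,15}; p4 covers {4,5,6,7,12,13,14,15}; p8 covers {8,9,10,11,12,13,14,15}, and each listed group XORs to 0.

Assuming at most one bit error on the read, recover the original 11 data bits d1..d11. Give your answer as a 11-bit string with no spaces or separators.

10100001101

s1 (pos 1,3,5,7,9,11,13,15): 1⊕1⊕0⊕0⊕0⊕0⊕1⊕1 = 0
s2 (pos 2,3,6,7,10,11,14,15): 1⊕1⊕1⊕0⊕0⊕0⊕0⊕1 = 0
s4 (pos 4,5,6,7,12,13,14,15): 0⊕0⊕1⊕0⊕1⊕1⊕0⊕1 = 0
s8 (pos 8,9,10,11,12,13,14,15): 1⊕0⊕0⊕0⊕1⊕1⊕0⊕1 = 0
Syndrome s8…s1 = 0000 → no error.
Read data bits from positions 3,5,6,7,9,10,11,12,13,14,15: 10100001101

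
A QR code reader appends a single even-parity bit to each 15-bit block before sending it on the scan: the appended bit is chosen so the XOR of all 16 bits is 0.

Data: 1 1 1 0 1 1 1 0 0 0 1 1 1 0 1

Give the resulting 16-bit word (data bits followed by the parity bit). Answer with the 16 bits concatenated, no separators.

1110111000111010

XOR of the 15 data bits: 1⊕1⊕1⊕0⊕1⊕1⊕1⊕0⊕0⊕0⊕1⊕1⊕1⊕0⊕1 = 0
Parity bit = 0 (so all 16 bits XOR to 0).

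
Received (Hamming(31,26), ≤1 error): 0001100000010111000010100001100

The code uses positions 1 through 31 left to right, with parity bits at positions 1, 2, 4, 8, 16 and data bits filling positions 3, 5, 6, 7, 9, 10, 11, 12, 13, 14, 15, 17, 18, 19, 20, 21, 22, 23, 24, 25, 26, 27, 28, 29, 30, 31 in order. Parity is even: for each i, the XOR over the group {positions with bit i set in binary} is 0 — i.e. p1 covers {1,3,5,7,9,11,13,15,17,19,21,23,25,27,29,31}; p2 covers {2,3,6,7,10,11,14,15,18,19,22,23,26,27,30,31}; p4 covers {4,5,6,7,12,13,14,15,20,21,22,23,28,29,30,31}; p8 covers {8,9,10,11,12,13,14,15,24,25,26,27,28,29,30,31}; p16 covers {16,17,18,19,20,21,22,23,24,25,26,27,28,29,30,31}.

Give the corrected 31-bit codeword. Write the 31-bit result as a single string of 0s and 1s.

s1 (pos 1,3,5,7,9,11,13,15,17,19,21,23,25,27,29,31): 0⊕0⊕1⊕0⊕0⊕0⊕0⊕1⊕0⊕0⊕1⊕1⊕0⊕0⊕1⊕0 = 1
s2 (pos 2,3,6,7,10,11,14,15,18,19,22,23,26,27,30,31): 0⊕0⊕0⊕0⊕0⊕0⊕1⊕1⊕0⊕0⊕0⊕1⊕0⊕0⊕0⊕0 = 1
s4 (pos 4,5,6,7,12,13,14,15,20,21,22,23,28,29,30,31): 1⊕1⊕0⊕0⊕1⊕0⊕1⊕1⊕0⊕1⊕0⊕1⊕1⊕1⊕0⊕0 = 1
s8 (pos 8,9,10,11,12,13,14,15,24,25,26,27,28,29,30,31): 0⊕0⊕0⊕0⊕1⊕0⊕1⊕1⊕0⊕0⊕0⊕0⊕1⊕1⊕0⊕0 = 1
s16 (pos 16,17,18,19,20,21,22,23,24,25,26,27,28,29,30,31): 1⊕0⊕0⊕0⊕0⊕1⊕0⊕1⊕0⊕0⊕0⊕0⊕1⊕1⊕0⊕0 = 1
Syndrome s16…s1 = 11111 → error at position 31.
Flip position 31: 0001100000010111000010100001100 → 0001100000010111000010100001101

0001100000010111000010100001101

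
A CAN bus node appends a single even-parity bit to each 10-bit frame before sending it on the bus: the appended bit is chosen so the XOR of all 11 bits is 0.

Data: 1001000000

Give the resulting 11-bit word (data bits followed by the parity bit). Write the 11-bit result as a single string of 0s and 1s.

10010000000

XOR of the 10 data bits: 1⊕0⊕0⊕1⊕0⊕0⊕0⊕0⊕0⊕0 = 0
Parity bit = 0 (so all 11 bits XOR to 0).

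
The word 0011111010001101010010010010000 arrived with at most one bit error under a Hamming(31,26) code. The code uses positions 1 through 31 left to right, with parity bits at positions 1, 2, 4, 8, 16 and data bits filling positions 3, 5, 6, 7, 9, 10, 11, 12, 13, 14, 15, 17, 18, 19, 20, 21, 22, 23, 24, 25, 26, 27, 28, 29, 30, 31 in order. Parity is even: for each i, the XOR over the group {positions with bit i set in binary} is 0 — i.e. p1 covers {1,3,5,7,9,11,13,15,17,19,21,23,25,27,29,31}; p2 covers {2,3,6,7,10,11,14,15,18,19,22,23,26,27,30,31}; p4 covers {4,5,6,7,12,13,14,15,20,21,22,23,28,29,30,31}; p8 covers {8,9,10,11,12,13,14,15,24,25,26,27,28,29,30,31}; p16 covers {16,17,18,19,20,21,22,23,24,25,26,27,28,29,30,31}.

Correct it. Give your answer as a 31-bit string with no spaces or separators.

s1 (pos 1,3,5,7,9,11,13,15,17,19,21,23,25,27,29,31): 0⊕1⊕1⊕1⊕1⊕0⊕1⊕0⊕0⊕0⊕1⊕0⊕0⊕1⊕0⊕0 = 1
s2 (pos 2,3,6,7,10,11,14,15,18,19,22,23,26,27,30,31): 0⊕1⊕1⊕1⊕0⊕0⊕1⊕0⊕1⊕0⊕0⊕0⊕0⊕1⊕0⊕0 = 0
s4 (pos 4,5,6,7,12,13,14,15,20,21,22,23,28,29,30,31): 1⊕1⊕1⊕1⊕0⊕1⊕1⊕0⊕0⊕1⊕0⊕0⊕0⊕0⊕0⊕0 = 1
s8 (pos 8,9,10,11,12,13,14,15,24,25,26,27,28,29,30,31): 0⊕1⊕0⊕0⊕0⊕1⊕1⊕0⊕1⊕0⊕0⊕1⊕0⊕0⊕0⊕0 = 1
s16 (pos 16,17,18,19,20,21,22,23,24,25,26,27,28,29,30,31): 1⊕0⊕1⊕0⊕0⊕1⊕0⊕0⊕1⊕0⊕0⊕1⊕0⊕0⊕0⊕0 = 1
Syndrome s16…s1 = 11101 → error at position 29.
Flip position 29: 0011111010001101010010010010000 → 0011111010001101010010010010100

0011111010001101010010010010100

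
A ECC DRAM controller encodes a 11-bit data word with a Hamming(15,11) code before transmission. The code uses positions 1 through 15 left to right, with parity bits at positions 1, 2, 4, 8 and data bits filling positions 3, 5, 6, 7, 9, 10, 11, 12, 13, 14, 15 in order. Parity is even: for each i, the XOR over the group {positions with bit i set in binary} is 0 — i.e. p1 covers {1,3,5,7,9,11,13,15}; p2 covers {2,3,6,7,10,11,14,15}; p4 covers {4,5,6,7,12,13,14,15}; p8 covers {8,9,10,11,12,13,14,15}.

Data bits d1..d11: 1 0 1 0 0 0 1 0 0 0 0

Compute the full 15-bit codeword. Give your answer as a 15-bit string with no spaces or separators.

011101010010000

Place data at non-parity positions: p1 p2 1 p4 0 1 0 p8 0 0 1 0 0 0 0
p1 (pos 1,3,5,7,9,11,13,15): XOR of data positions = 1⊕0⊕0⊕0⊕1⊕0⊕0 = 0
p2 (pos 2,3,6,7,10,11,14,15): XOR of data positions = 1⊕1⊕0⊕0⊕1⊕0⊕0 = 1
p4 (pos 4,5,6,7,12,13,14,15): XOR of data positions = 0⊕1⊕0⊕0⊕0⊕0⊕0 = 1
p8 (pos 8,9,10,11,12,13,14,15): XOR of data positions = 0⊕0⊕1⊕0⊕0⊕0⊕0 = 1
Codeword: 011101010010000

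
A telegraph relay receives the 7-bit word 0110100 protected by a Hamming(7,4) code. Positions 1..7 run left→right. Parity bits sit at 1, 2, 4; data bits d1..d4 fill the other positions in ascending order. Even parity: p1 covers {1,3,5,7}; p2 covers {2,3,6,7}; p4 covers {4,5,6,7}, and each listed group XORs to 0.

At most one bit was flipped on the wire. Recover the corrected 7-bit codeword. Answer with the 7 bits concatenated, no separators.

0111100

s1 (pos 1,3,5,7): 0⊕1⊕1⊕0 = 0
s2 (pos 2,3,6,7): 1⊕1⊕0⊕0 = 0
s4 (pos 4,5,6,7): 0⊕1⊕0⊕0 = 1
Syndrome s4…s1 = 100 → error at position 4.
Flip position 4: 0110100 → 0111100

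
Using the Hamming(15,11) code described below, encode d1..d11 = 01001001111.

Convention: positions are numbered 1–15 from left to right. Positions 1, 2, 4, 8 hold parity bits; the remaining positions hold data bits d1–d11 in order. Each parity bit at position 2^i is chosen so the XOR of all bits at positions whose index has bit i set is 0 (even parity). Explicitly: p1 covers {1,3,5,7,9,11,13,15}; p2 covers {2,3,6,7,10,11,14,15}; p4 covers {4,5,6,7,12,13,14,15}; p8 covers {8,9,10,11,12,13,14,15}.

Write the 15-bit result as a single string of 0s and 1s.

000110011001111

Place data at non-parity positions: p1 p2 0 p4 1 0 0 p8 1 0 0 1 1 1 1
p1 (pos 1,3,5,7,9,11,13,15): XOR of data positions = 0⊕1⊕0⊕1⊕0⊕1⊕1 = 0
p2 (pos 2,3,6,7,10,11,14,15): XOR of data positions = 0⊕0⊕0⊕0⊕0⊕1⊕1 = 0
p4 (pos 4,5,6,7,12,13,14,15): XOR of data positions = 1⊕0⊕0⊕1⊕1⊕1⊕1 = 1
p8 (pos 8,9,10,11,12,13,14,15): XOR of data positions = 1⊕0⊕0⊕1⊕1⊕1⊕1 = 1
Codeword: 000110011001111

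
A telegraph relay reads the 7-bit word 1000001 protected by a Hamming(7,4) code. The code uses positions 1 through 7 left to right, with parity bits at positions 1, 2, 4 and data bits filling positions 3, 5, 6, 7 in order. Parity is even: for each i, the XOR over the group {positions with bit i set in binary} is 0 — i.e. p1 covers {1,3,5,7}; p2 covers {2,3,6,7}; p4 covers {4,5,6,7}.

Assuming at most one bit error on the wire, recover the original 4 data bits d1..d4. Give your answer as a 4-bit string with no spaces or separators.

s1 (pos 1,3,5,7): 1⊕0⊕0⊕1 = 0
s2 (pos 2,3,6,7): 0⊕0⊕0⊕1 = 1
s4 (pos 4,5,6,7): 0⊕0⊕0⊕1 = 1
Syndrome s4…s1 = 110 → error at position 6.
Flip position 6: 1000001 → 1000011
Read data bits from positions 3,5,6,7: 0011

0011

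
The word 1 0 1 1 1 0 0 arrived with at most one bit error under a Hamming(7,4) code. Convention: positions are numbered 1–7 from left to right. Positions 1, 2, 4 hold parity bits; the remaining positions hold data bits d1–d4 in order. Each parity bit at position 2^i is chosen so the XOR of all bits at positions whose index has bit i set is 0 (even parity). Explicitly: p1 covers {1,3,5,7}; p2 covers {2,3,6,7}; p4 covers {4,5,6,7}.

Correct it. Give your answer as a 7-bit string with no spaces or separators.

s1 (pos 1,3,5,7): 1⊕1⊕1⊕0 = 1
s2 (pos 2,3,6,7): 0⊕1⊕0⊕0 = 1
s4 (pos 4,5,6,7): 1⊕1⊕0⊕0 = 0
Syndrome s4…s1 = 011 → error at position 3.
Flip position 3: 1011100 → 1001100

1001100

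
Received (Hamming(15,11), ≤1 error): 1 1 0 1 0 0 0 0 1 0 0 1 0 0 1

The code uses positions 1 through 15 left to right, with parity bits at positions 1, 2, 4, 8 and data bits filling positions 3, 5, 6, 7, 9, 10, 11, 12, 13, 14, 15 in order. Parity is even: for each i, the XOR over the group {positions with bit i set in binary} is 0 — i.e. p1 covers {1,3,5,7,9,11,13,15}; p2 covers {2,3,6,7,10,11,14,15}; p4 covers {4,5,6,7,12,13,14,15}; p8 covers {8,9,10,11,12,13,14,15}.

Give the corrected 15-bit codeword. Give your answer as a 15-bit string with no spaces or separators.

110100001001101

s1 (pos 1,3,5,7,9,11,13,15): 1⊕0⊕0⊕0⊕1⊕0⊕0⊕1 = 1
s2 (pos 2,3,6,7,10,11,14,15): 1⊕0⊕0⊕0⊕0⊕0⊕0⊕1 = 0
s4 (pos 4,5,6,7,12,13,14,15): 1⊕0⊕0⊕0⊕1⊕0⊕0⊕1 = 1
s8 (pos 8,9,10,11,12,13,14,15): 0⊕1⊕0⊕0⊕1⊕0⊕0⊕1 = 1
Syndrome s8…s1 = 1101 → error at position 13.
Flip position 13: 110100001001001 → 110100001001101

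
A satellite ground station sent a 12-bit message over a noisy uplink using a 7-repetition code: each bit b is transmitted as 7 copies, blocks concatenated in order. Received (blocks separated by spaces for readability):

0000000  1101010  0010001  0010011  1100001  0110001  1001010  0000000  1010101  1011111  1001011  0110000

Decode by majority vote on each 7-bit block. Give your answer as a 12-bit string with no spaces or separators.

Block 1 (0000000): 0 ones → 0
Block 2 (1101010): 4 ones → 1
Block 3 (0010001): 2 ones → 0
Block 4 (0010011): 3 ones → 0
Block 5 (1100001): 3 ones → 0
Block 6 (0110001): 3 ones → 0
Block 7 (1001010): 3 ones → 0
Block 8 (0000000): 0 ones → 0
Block 9 (1010101): 4 ones → 1
Block 10 (1011111): 6 ones → 1
Block 11 (1001011): 4 ones → 1
Block 12 (0110000): 2 ones → 0

010000001110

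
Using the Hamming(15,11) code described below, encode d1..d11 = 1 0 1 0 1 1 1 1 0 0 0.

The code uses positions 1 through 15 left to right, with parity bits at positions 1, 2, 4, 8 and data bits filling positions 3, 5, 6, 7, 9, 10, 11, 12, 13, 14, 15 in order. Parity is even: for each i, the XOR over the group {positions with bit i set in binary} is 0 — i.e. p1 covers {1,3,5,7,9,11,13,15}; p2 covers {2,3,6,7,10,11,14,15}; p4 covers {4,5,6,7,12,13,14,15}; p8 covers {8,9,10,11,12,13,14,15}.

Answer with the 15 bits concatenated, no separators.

101001001111000

Place data at non-parity positions: p1 p2 1 p4 0 1 0 p8 1 1 1 1 0 0 0
p1 (pos 1,3,5,7,9,11,13,15): XOR of data positions = 1⊕0⊕0⊕1⊕1⊕0⊕0 = 1
p2 (pos 2,3,6,7,10,11,14,15): XOR of data positions = 1⊕1⊕0⊕1⊕1⊕0⊕0 = 0
p4 (pos 4,5,6,7,12,13,14,15): XOR of data positions = 0⊕1⊕0⊕1⊕0⊕0⊕0 = 0
p8 (pos 8,9,10,11,12,13,14,15): XOR of data positions = 1⊕1⊕1⊕1⊕0⊕0⊕0 = 0
Codeword: 101001001111000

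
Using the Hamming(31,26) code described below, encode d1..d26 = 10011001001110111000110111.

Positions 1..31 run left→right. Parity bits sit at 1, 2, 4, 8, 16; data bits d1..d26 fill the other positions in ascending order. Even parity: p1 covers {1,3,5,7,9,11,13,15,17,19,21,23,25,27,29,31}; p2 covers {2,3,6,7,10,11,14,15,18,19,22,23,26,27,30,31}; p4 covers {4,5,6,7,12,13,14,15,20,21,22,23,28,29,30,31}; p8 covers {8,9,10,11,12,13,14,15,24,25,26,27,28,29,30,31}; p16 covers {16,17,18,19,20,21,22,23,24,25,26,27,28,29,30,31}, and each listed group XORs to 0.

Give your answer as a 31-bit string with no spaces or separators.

1111001010010010110111000110111

Place data at non-parity positions: p1 p2 1 p4 0 0 1 p8 1 0 0 1 0 0 1 p16 1 1 0 1 1 1 0 0 0 1 1 0 1 1 1
p1 (pos 1,3,5,7,9,11,13,15,17,19,21,23,25,27,29,31): XOR of data positions = 1⊕0⊕1⊕1⊕0⊕0⊕1⊕1⊕0⊕1⊕0⊕0⊕1⊕1⊕1 = 1
p2 (pos 2,3,6,7,10,11,14,15,18,19,22,23,26,27,30,31): XOR of data positions = 1⊕0⊕1⊕0⊕0⊕0⊕1⊕1⊕0⊕1⊕0⊕1⊕1⊕1⊕1 = 1
p4 (pos 4,5,6,7,12,13,14,15,20,21,22,23,28,29,30,31): XOR of data positions = 0⊕0⊕1⊕1⊕0⊕0⊕1⊕1⊕1⊕1⊕0⊕0⊕1⊕1⊕1 = 1
p8 (pos 8,9,10,11,12,13,14,15,24,25,26,27,28,29,30,31): XOR of data positions = 1⊕0⊕0⊕1⊕0⊕0⊕1⊕0⊕0⊕1⊕1⊕0⊕1⊕1⊕1 = 0
p16 (pos 16,17,18,19,20,21,22,23,24,25,26,27,28,29,30,31): XOR of data positions = 1⊕1⊕0⊕1⊕1⊕1⊕0⊕0⊕0⊕1⊕1⊕0⊕1⊕1⊕1 = 0
Codeword: 1111001010010010110111000110111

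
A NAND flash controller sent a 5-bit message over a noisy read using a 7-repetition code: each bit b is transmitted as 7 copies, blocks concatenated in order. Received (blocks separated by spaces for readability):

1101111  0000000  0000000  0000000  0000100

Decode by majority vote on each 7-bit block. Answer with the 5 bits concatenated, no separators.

Block 1 (1101111): 6 ones → 1
Block 2 (0000000): 0 ones → 0
Block 3 (0000000): 0 ones → 0
Block 4 (0000000): 0 ones → 0
Block 5 (0000100): 1 one → 0

10000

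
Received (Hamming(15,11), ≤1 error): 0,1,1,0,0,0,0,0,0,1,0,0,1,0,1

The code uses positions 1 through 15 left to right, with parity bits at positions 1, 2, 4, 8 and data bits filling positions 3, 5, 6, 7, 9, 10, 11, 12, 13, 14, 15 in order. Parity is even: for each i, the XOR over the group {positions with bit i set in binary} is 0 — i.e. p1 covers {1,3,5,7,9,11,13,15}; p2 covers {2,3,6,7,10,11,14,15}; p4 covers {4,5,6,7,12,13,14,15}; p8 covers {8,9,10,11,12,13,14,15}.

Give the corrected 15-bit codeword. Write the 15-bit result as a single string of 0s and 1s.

011000001100101

s1 (pos 1,3,5,7,9,11,13,15): 0⊕1⊕0⊕0⊕0⊕0⊕1⊕1 = 1
s2 (pos 2,3,6,7,10,11,14,15): 1⊕1⊕0⊕0⊕1⊕0⊕0⊕1 = 0
s4 (pos 4,5,6,7,12,13,14,15): 0⊕0⊕0⊕0⊕0⊕1⊕0⊕1 = 0
s8 (pos 8,9,10,11,12,13,14,15): 0⊕0⊕1⊕0⊕0⊕1⊕0⊕1 = 1
Syndrome s8…s1 = 1001 → error at position 9.
Flip position 9: 011000000100101 → 011000001100101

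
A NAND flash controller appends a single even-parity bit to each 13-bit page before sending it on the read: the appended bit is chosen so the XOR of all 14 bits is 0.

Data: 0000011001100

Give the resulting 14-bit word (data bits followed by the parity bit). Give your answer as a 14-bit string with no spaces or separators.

XOR of the 13 data bits: 0⊕0⊕0⊕0⊕0⊕1⊕1⊕0⊕0⊕1⊕1⊕0⊕0 = 0
Parity bit = 0 (so all 14 bits XOR to 0).

00000110011000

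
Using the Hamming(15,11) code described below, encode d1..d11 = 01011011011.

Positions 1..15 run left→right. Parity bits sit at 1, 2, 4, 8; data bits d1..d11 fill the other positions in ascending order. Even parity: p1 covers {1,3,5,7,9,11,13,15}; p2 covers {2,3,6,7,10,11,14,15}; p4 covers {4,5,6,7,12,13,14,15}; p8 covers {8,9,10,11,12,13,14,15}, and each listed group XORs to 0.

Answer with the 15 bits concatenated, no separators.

100110111011011

Place data at non-parity positions: p1 p2 0 p4 1 0 1 p8 1 0 1 1 0 1 1
p1 (pos 1,3,5,7,9,11,13,15): XOR of data positions = 0⊕1⊕1⊕1⊕1⊕0⊕1 = 1
p2 (pos 2,3,6,7,10,11,14,15): XOR of data positions = 0⊕0⊕1⊕0⊕1⊕1⊕1 = 0
p4 (pos 4,5,6,7,12,13,14,15): XOR of data positions = 1⊕0⊕1⊕1⊕0⊕1⊕1 = 1
p8 (pos 8,9,10,11,12,13,14,15): XOR of data positions = 1⊕0⊕1⊕1⊕0⊕1⊕1 = 1
Codeword: 100110111011011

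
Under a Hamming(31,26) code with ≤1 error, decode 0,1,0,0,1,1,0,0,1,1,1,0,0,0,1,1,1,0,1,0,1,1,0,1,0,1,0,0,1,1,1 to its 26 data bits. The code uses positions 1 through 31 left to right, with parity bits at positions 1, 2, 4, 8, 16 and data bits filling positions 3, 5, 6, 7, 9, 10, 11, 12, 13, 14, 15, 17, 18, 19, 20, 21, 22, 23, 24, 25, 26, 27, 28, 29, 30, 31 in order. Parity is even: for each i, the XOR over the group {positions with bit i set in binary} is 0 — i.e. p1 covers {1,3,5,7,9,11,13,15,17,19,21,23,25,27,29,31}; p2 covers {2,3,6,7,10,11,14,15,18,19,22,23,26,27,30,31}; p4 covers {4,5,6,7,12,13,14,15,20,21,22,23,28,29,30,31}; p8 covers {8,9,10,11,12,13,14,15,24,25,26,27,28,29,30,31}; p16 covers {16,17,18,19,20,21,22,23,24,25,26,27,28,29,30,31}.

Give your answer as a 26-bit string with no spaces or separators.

s1 (pos 1,3,5,7,9,11,13,15,17,19,21,23,25,27,29,31): 0⊕0⊕1⊕0⊕1⊕1⊕0⊕1⊕1⊕1⊕1⊕0⊕0⊕0⊕1⊕1 = 1
s2 (pos 2,3,6,7,10,11,14,15,18,19,22,23,26,27,30,31): 1⊕0⊕1⊕0⊕1⊕1⊕0⊕1⊕0⊕1⊕1⊕0⊕1⊕0⊕1⊕1 = 0
s4 (pos 4,5,6,7,12,13,14,15,20,21,22,23,28,29,30,31): 0⊕1⊕1⊕0⊕0⊕0⊕0⊕1⊕0⊕1⊕1⊕0⊕0⊕1⊕1⊕1 = 0
s8 (pos 8,9,10,11,12,13,14,15,24,25,26,27,28,29,30,31): 0⊕1⊕1⊕1⊕0⊕0⊕0⊕1⊕1⊕0⊕1⊕0⊕0⊕1⊕1⊕1 = 1
s16 (pos 16,17,18,19,20,21,22,23,24,25,26,27,28,29,30,31): 1⊕1⊕0⊕1⊕0⊕1⊕1⊕0⊕1⊕0⊕1⊕0⊕0⊕1⊕1⊕1 = 0
Syndrome s16…s1 = 01001 → error at position 9.
Flip position 9: 0100110011100011101011010100111 → 0100110001100011101011010100111
Read data bits from positions 3,5,6,7,9,10,11,12,13,14,15,17,18,19,20,21,22,23,24,25,26,27,28,29,30,31: 01100110001101011010100111

01100110001101011010100111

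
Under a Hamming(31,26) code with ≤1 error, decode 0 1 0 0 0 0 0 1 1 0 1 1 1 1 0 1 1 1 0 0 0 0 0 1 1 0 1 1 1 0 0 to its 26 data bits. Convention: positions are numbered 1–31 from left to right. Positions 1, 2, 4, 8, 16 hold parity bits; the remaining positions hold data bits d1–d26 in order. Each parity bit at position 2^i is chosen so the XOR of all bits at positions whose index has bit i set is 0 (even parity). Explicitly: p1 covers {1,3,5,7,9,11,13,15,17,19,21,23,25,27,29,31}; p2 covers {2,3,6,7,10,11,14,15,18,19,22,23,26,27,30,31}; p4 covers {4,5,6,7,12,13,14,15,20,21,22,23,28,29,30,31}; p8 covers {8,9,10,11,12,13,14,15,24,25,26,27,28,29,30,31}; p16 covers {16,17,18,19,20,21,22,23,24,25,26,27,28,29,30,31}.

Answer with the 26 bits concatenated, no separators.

00001011111110000011011100

s1 (pos 1,3,5,7,9,11,13,15,17,19,21,23,25,27,29,31): 0⊕0⊕0⊕0⊕1⊕1⊕1⊕0⊕1⊕0⊕0⊕0⊕1⊕1⊕1⊕0 = 1
s2 (pos 2,3,6,7,10,11,14,15,18,19,22,23,26,27,30,31): 1⊕0⊕0⊕0⊕0⊕1⊕1⊕0⊕1⊕0⊕0⊕0⊕0⊕1⊕0⊕0 = 1
s4 (pos 4,5,6,7,12,13,14,15,20,21,22,23,28,29,30,31): 0⊕0⊕0⊕0⊕1⊕1⊕1⊕0⊕0⊕0⊕0⊕0⊕1⊕1⊕0⊕0 = 1
s8 (pos 8,9,10,11,12,13,14,15,24,25,26,27,28,29,30,31): 1⊕1⊕0⊕1⊕1⊕1⊕1⊕0⊕1⊕1⊕0⊕1⊕1⊕1⊕0⊕0 = 1
s16 (pos 16,17,18,19,20,21,22,23,24,25,26,27,28,29,30,31): 1⊕1⊕1⊕0⊕0⊕0⊕0⊕0⊕1⊕1⊕0⊕1⊕1⊕1⊕0⊕0 = 0
Syndrome s16…s1 = 01111 → error at position 15.
Flip position 15: 0100000110111101110000011011100 → 0100000110111111110000011011100
Read data bits from positions 3,5,6,7,9,10,11,12,13,14,15,17,18,19,20,21,22,23,24,25,26,27,28,29,30,31: 00001011111110000011011100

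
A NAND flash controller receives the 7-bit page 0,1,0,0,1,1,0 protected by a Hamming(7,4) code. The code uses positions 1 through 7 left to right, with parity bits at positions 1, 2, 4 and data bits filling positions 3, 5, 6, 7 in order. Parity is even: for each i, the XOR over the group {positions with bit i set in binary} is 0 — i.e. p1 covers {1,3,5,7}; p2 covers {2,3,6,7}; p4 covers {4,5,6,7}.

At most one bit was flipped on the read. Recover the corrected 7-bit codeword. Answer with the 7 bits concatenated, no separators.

s1 (pos 1,3,5,7): 0⊕0⊕1⊕0 = 1
s2 (pos 2,3,6,7): 1⊕0⊕1⊕0 = 0
s4 (pos 4,5,6,7): 0⊕1⊕1⊕0 = 0
Syndrome s4…s1 = 001 → error at position 1.
Flip position 1: 0100110 → 1100110

1100110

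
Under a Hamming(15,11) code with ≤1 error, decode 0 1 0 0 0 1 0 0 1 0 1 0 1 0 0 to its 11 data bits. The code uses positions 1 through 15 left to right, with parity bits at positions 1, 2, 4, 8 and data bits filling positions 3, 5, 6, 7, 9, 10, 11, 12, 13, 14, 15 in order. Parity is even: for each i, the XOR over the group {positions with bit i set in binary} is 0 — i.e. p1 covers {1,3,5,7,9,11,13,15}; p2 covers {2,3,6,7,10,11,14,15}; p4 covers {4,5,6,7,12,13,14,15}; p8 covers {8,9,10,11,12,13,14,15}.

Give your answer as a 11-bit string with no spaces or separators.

s1 (pos 1,3,5,7,9,11,13,15): 0⊕0⊕0⊕0⊕1⊕1⊕1⊕0 = 1
s2 (pos 2,3,6,7,10,11,14,15): 1⊕0⊕1⊕0⊕0⊕1⊕0⊕0 = 1
s4 (pos 4,5,6,7,12,13,14,15): 0⊕0⊕1⊕0⊕0⊕1⊕0⊕0 = 0
s8 (pos 8,9,10,11,12,13,14,15): 0⊕1⊕0⊕1⊕0⊕1⊕0⊕0 = 1
Syndrome s8…s1 = 1011 → error at position 11.
Flip position 11: 010001001010100 → 010001001000100
Read data bits from positions 3,5,6,7,9,10,11,12,13,14,15: 00101000100

00101000100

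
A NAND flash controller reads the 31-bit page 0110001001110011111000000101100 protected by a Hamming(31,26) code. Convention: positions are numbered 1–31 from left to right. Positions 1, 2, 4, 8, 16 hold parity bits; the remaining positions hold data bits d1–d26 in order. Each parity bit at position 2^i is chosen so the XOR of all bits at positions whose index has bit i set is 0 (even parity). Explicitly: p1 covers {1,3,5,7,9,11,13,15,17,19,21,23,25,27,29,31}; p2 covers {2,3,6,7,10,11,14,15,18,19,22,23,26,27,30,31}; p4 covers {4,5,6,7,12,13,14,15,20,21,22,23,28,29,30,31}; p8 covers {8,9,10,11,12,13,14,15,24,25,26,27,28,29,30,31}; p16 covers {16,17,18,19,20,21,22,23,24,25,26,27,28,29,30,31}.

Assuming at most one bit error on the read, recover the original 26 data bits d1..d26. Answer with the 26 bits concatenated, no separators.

10010111001111000000101101

s1 (pos 1,3,5,7,9,11,13,15,17,19,21,23,25,27,29,31): 0⊕1⊕0⊕1⊕0⊕1⊕0⊕1⊕1⊕1⊕0⊕0⊕0⊕0⊕1⊕0 = 1
s2 (pos 2,3,6,7,10,11,14,15,18,19,22,23,26,27,30,31): 1⊕1⊕0⊕1⊕1⊕1⊕0⊕1⊕1⊕1⊕0⊕0⊕1⊕0⊕0⊕0 = 1
s4 (pos 4,5,6,7,12,13,14,15,20,21,22,23,28,29,30,31): 0⊕0⊕0⊕1⊕1⊕0⊕0⊕1⊕0⊕0⊕0⊕0⊕1⊕1⊕0⊕0 = 1
s8 (pos 8,9,10,11,12,13,14,15,24,25,26,27,28,29,30,31): 0⊕0⊕1⊕1⊕1⊕0⊕0⊕1⊕0⊕0⊕1⊕0⊕1⊕1⊕0⊕0 = 1
s16 (pos 16,17,18,19,20,21,22,23,24,25,26,27,28,29,30,31): 1⊕1⊕1⊕1⊕0⊕0⊕0⊕0⊕0⊕0⊕1⊕0⊕1⊕1⊕0⊕0 = 1
Syndrome s16…s1 = 11111 → error at position 31.
Flip position 31: 0110001001110011111000000101100 → 0110001001110011111000000101101
Read data bits from positions 3,5,6,7,9,10,11,12,13,14,15,17,18,19,20,21,22,23,24,25,26,27,28,29,30,31: 10010111001111000000101101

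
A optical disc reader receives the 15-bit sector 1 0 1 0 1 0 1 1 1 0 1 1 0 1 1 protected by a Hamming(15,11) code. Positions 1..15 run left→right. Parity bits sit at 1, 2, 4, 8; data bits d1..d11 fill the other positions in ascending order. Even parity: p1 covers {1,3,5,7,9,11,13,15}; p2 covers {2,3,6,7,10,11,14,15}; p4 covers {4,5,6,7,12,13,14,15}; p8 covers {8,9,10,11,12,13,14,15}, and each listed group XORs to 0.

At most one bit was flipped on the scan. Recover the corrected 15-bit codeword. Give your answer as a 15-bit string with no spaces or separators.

101010011011011

s1 (pos 1,3,5,7,9,11,13,15): 1⊕1⊕1⊕1⊕1⊕1⊕0⊕1 = 1
s2 (pos 2,3,6,7,10,11,14,15): 0⊕1⊕0⊕1⊕0⊕1⊕1⊕1 = 1
s4 (pos 4,5,6,7,12,13,14,15): 0⊕1⊕0⊕1⊕1⊕0⊕1⊕1 = 1
s8 (pos 8,9,10,11,12,13,14,15): 1⊕1⊕0⊕1⊕1⊕0⊕1⊕1 = 0
Syndrome s8…s1 = 0111 → error at position 7.
Flip position 7: 101010111011011 → 101010011011011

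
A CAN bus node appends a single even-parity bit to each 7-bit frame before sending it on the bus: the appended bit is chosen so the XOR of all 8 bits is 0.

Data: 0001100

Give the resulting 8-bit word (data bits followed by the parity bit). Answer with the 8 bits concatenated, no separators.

XOR of the 7 data bits: 0⊕0⊕0⊕1⊕1⊕0⊕0 = 0
Parity bit = 0 (so all 8 bits XOR to 0).

00011000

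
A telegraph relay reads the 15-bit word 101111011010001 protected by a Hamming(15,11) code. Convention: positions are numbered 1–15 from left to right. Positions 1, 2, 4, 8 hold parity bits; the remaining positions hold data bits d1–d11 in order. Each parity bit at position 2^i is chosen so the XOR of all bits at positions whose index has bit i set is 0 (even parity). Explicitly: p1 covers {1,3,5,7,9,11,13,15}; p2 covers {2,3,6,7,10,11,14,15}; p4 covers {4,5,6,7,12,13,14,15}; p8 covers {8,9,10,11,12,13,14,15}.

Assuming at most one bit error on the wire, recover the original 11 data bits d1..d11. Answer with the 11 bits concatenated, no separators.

11101010001

s1 (pos 1,3,5,7,9,11,13,15): 1⊕1⊕1⊕0⊕1⊕1⊕0⊕1 = 0
s2 (pos 2,3,6,7,10,11,14,15): 0⊕1⊕1⊕0⊕0⊕1⊕0⊕1 = 0
s4 (pos 4,5,6,7,12,13,14,15): 1⊕1⊕1⊕0⊕0⊕0⊕0⊕1 = 0
s8 (pos 8,9,10,11,12,13,14,15): 1⊕1⊕0⊕1⊕0⊕0⊕0⊕1 = 0
Syndrome s8…s1 = 0000 → no error.
Read data bits from positions 3,5,6,7,9,10,11,12,13,14,15: 11101010001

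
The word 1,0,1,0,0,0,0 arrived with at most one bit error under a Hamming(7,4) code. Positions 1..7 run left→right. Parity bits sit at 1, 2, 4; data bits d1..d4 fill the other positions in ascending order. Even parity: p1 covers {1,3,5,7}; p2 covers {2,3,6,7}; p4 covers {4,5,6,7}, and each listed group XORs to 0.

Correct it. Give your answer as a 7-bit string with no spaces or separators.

1110000

s1 (pos 1,3,5,7): 1⊕1⊕0⊕0 = 0
s2 (pos 2,3,6,7): 0⊕1⊕0⊕0 = 1
s4 (pos 4,5,6,7): 0⊕0⊕0⊕0 = 0
Syndrome s4…s1 = 010 → error at position 2.
Flip position 2: 1010000 → 1110000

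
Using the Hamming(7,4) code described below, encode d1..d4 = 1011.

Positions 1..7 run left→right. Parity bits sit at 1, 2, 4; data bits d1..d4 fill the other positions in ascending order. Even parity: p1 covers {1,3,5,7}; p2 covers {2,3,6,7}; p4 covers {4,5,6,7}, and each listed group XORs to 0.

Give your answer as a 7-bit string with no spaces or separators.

Place data at non-parity positions: p1 p2 1 p4 0 1 1
p1 (pos 1,3,5,7): XOR of data positions = 1⊕0⊕1 = 0
p2 (pos 2,3,6,7): XOR of data positions = 1⊕1⊕1 = 1
p4 (pos 4,5,6,7): XOR of data positions = 0⊕1⊕1 = 0
Codeword: 0110011

0110011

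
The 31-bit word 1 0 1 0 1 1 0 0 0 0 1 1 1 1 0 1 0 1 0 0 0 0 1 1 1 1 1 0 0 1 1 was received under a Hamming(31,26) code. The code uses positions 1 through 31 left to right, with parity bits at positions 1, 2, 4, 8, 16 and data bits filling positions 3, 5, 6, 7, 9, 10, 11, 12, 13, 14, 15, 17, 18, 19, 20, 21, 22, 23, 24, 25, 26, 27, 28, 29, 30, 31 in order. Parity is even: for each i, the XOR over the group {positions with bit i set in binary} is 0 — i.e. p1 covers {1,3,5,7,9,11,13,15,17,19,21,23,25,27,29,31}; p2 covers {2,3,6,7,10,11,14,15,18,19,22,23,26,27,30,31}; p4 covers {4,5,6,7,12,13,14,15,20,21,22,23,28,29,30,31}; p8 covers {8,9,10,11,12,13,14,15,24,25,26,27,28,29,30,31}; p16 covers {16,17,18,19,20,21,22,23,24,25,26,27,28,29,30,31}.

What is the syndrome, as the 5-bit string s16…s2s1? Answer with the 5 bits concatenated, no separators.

s1 (pos 1,3,5,7,9,11,13,15,17,19,21,23,25,27,29,31): 1⊕1⊕1⊕0⊕0⊕1⊕1⊕0⊕0⊕0⊕0⊕1⊕1⊕1⊕0⊕1 = 1
s2 (pos 2,3,6,7,10,11,14,15,18,19,22,23,26,27,30,31): 0⊕1⊕1⊕0⊕0⊕1⊕1⊕0⊕1⊕0⊕0⊕1⊕1⊕1⊕1⊕1 = 0
s4 (pos 4,5,6,7,12,13,14,15,20,21,22,23,28,29,30,31): 0⊕1⊕1⊕0⊕1⊕1⊕1⊕0⊕0⊕0⊕0⊕1⊕0⊕0⊕1⊕1 = 0
s8 (pos 8,9,10,11,12,13,14,15,24,25,26,27,28,29,30,31): 0⊕0⊕0⊕1⊕1⊕1⊕1⊕0⊕1⊕1⊕1⊕1⊕0⊕0⊕1⊕1 = 0
s16 (pos 16,17,18,19,20,21,22,23,24,25,26,27,28,29,30,31): 1⊕0⊕1⊕0⊕0⊕0⊕0⊕1⊕1⊕1⊕1⊕1⊕0⊕0⊕1⊕1 = 1
Syndrome s16…s1 = 10001 → error at position 17.

10001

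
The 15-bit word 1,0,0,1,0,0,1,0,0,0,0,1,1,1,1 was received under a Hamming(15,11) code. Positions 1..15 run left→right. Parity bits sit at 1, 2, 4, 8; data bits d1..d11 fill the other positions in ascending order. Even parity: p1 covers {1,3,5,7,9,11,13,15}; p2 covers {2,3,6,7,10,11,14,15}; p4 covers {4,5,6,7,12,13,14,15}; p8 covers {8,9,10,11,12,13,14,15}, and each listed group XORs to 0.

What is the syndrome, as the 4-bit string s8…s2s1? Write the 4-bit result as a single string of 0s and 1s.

0010

s1 (pos 1,3,5,7,9,11,13,15): 1⊕0⊕0⊕1⊕0⊕0⊕1⊕1 = 0
s2 (pos 2,3,6,7,10,11,14,15): 0⊕0⊕0⊕1⊕0⊕0⊕1⊕1 = 1
s4 (pos 4,5,6,7,12,13,14,15): 1⊕0⊕0⊕1⊕1⊕1⊕1⊕1 = 0
s8 (pos 8,9,10,11,12,13,14,15): 0⊕0⊕0⊕0⊕1⊕1⊕1⊕1 = 0
Syndrome s8…s1 = 0010 → error at position 2.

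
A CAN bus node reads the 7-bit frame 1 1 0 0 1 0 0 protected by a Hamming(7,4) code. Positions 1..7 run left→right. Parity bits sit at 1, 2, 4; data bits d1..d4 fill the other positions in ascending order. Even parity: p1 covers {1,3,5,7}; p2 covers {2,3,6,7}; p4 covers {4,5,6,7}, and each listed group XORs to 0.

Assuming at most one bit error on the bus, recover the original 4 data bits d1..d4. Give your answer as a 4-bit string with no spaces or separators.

0110

s1 (pos 1,3,5,7): 1⊕0⊕1⊕0 = 0
s2 (pos 2,3,6,7): 1⊕0⊕0⊕0 = 1
s4 (pos 4,5,6,7): 0⊕1⊕0⊕0 = 1
Syndrome s4…s1 = 110 → error at position 6.
Flip position 6: 1100100 → 1100110
Read data bits from positions 3,5,6,7: 0110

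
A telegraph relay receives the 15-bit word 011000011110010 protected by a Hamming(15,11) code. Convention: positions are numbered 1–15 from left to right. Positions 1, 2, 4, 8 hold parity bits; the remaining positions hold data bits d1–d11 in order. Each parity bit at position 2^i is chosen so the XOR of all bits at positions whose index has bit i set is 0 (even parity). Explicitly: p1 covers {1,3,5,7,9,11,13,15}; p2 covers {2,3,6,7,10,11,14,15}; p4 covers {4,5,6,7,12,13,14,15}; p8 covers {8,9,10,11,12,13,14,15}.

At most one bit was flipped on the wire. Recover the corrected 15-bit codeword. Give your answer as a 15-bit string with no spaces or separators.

011000011110011

s1 (pos 1,3,5,7,9,11,13,15): 0⊕1⊕0⊕0⊕1⊕1⊕0⊕0 = 1
s2 (pos 2,3,6,7,10,11,14,15): 1⊕1⊕0⊕0⊕1⊕1⊕1⊕0 = 1
s4 (pos 4,5,6,7,12,13,14,15): 0⊕0⊕0⊕0⊕0⊕0⊕1⊕0 = 1
s8 (pos 8,9,10,11,12,13,14,15): 1⊕1⊕1⊕1⊕0⊕0⊕1⊕0 = 1
Syndrome s8…s1 = 1111 → error at position 15.
Flip position 15: 011000011110010 → 011000011110011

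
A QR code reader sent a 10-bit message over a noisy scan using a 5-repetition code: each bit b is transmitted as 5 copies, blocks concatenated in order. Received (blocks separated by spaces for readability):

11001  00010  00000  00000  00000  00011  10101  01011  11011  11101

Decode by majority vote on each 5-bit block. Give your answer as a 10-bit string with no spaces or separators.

1000001111

Block 1 (11001): 3 ones → 1
Block 2 (00010): 1 one → 0
Block 3 (00000): 0 ones → 0
Block 4 (00000): 0 ones → 0
Block 5 (00000): 0 ones → 0
Block 6 (00011): 2 ones → 0
Block 7 (10101): 3 ones → 1
Block 8 (01011): 3 ones → 1
Block 9 (11011): 4 ones → 1
Block 10 (11101): 4 ones → 1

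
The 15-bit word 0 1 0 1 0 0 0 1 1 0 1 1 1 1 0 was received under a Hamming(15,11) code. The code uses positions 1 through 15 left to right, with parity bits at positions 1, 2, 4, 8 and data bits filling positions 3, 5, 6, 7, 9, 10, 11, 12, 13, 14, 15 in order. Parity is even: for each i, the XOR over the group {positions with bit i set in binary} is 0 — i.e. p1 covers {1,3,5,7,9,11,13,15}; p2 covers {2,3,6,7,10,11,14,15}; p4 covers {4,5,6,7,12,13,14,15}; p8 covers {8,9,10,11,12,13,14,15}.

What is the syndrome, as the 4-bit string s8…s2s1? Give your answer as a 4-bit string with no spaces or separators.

s1 (pos 1,3,5,7,9,11,13,15): 0⊕0⊕0⊕0⊕1⊕1⊕1⊕0 = 1
s2 (pos 2,3,6,7,10,11,14,15): 1⊕0⊕0⊕0⊕0⊕1⊕1⊕0 = 1
s4 (pos 4,5,6,7,12,13,14,15): 1⊕0⊕0⊕0⊕1⊕1⊕1⊕0 = 0
s8 (pos 8,9,10,11,12,13,14,15): 1⊕1⊕0⊕1⊕1⊕1⊕1⊕0 = 0
Syndrome s8…s1 = 0011 → error at position 3.

0011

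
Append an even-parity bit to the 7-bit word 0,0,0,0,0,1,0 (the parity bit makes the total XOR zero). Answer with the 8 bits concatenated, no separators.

XOR of the 7 data bits: 0⊕0⊕0⊕0⊕0⊕1⊕0 = 1
Parity bit = 1 (so all 8 bits XOR to 0).

00000101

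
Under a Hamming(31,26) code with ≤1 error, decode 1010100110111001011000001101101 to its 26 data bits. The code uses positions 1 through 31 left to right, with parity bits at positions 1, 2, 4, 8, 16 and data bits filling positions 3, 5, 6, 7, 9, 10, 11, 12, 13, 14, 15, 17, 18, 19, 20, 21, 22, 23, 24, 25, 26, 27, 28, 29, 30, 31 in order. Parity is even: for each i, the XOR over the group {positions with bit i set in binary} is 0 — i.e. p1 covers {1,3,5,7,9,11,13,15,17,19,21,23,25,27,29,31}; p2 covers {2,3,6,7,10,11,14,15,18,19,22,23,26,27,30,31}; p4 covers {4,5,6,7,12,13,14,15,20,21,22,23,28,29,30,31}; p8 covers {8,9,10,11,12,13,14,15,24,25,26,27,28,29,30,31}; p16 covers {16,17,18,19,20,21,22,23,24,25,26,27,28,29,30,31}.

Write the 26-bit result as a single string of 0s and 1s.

s1 (pos 1,3,5,7,9,11,13,15,17,19,21,23,25,27,29,31): 1⊕1⊕1⊕0⊕1⊕1⊕1⊕0⊕0⊕1⊕0⊕0⊕1⊕0⊕1⊕1 = 0
s2 (pos 2,3,6,7,10,11,14,15,18,19,22,23,26,27,30,31): 0⊕1⊕0⊕0⊕0⊕1⊕0⊕0⊕1⊕1⊕0⊕0⊕1⊕0⊕0⊕1 = 0
s4 (pos 4,5,6,7,12,13,14,15,20,21,22,23,28,29,30,31): 0⊕1⊕0⊕0⊕1⊕1⊕0⊕0⊕0⊕0⊕0⊕0⊕1⊕1⊕0⊕1 = 0
s8 (pos 8,9,10,11,12,13,14,15,24,25,26,27,28,29,30,31): 1⊕1⊕0⊕1⊕1⊕1⊕0⊕0⊕0⊕1⊕1⊕0⊕1⊕1⊕0⊕1 = 0
s16 (pos 16,17,18,19,20,21,22,23,24,25,26,27,28,29,30,31): 1⊕0⊕1⊕1⊕0⊕0⊕0⊕0⊕0⊕1⊕1⊕0⊕1⊕1⊕0⊕1 = 0
Syndrome s16…s1 = 00000 → no error.
Read data bits from positions 3,5,6,7,9,10,11,12,13,14,15,17,18,19,20,21,22,23,24,25,26,27,28,29,30,31: 11001011100011000001101101

11001011100011000001101101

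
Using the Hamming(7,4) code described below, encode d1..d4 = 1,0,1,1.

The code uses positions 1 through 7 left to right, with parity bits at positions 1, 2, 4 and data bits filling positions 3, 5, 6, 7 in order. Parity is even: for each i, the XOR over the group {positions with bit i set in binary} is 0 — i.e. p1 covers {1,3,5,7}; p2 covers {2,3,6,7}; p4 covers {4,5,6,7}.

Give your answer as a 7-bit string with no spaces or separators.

0110011

Place data at non-parity positions: p1 p2 1 p4 0 1 1
p1 (pos 1,3,5,7): XOR of data positions = 1⊕0⊕1 = 0
p2 (pos 2,3,6,7): XOR of data positions = 1⊕1⊕1 = 1
p4 (pos 4,5,6,7): XOR of data positions = 0⊕1⊕1 = 0
Codeword: 0110011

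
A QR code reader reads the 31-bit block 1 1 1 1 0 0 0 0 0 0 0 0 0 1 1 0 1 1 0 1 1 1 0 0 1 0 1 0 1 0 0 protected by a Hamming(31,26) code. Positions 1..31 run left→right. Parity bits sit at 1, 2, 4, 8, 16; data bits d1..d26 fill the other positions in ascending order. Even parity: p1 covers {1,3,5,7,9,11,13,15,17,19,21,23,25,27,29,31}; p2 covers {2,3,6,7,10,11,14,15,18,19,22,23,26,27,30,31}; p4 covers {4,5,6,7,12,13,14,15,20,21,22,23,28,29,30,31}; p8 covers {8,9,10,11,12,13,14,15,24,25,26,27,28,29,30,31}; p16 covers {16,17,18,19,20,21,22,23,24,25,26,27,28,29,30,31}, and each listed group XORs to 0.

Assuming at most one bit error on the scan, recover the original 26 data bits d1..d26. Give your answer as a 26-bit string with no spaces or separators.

10000000001110111001010100

s1 (pos 1,3,5,7,9,11,13,15,17,19,21,23,25,27,29,31): 1⊕1⊕0⊕0⊕0⊕0⊕0⊕1⊕1⊕0⊕1⊕0⊕1⊕1⊕1⊕0 = 0
s2 (pos 2,3,6,7,10,11,14,15,18,19,22,23,26,27,30,31): 1⊕1⊕0⊕0⊕0⊕0⊕1⊕1⊕1⊕0⊕1⊕0⊕0⊕1⊕0⊕0 = 1
s4 (pos 4,5,6,7,12,13,14,15,20,21,22,23,28,29,30,31): 1⊕0⊕0⊕0⊕0⊕0⊕1⊕1⊕1⊕1⊕1⊕0⊕0⊕1⊕0⊕0 = 1
s8 (pos 8,9,10,11,12,13,14,15,24,25,26,27,28,29,30,31): 0⊕0⊕0⊕0⊕0⊕0⊕1⊕1⊕0⊕1⊕0⊕1⊕0⊕1⊕0⊕0 = 1
s16 (pos 16,17,18,19,20,21,22,23,24,25,26,27,28,29,30,31): 0⊕1⊕1⊕0⊕1⊕1⊕1⊕0⊕0⊕1⊕0⊕1⊕0⊕1⊕0⊕0 = 0
Syndrome s16…s1 = 01110 → error at position 14.
Flip position 14: 1111000000000110110111001010100 → 1111000000000010110111001010100
Read data bits from positions 3,5,6,7,9,10,11,12,13,14,15,17,18,19,20,21,22,23,24,25,26,27,28,29,30,31: 10000000001110111001010100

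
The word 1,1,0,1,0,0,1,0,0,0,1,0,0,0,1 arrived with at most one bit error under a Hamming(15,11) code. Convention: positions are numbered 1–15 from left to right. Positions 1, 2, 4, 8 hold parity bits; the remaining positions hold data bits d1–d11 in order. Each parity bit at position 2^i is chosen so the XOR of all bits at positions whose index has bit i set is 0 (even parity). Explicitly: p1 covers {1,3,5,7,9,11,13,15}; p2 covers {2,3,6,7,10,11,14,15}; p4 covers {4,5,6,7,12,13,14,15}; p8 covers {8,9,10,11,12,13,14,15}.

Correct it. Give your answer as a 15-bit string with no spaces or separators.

s1 (pos 1,3,5,7,9,11,13,15): 1⊕0⊕0⊕1⊕0⊕1⊕0⊕1 = 0
s2 (pos 2,3,6,7,10,11,14,15): 1⊕0⊕0⊕1⊕0⊕1⊕0⊕1 = 0
s4 (pos 4,5,6,7,12,13,14,15): 1⊕0⊕0⊕1⊕0⊕0⊕0⊕1 = 1
s8 (pos 8,9,10,11,12,13,14,15): 0⊕0⊕0⊕1⊕0⊕0⊕0⊕1 = 0
Syndrome s8…s1 = 0100 → error at position 4.
Flip position 4: 110100100010001 → 110000100010001

110000100010001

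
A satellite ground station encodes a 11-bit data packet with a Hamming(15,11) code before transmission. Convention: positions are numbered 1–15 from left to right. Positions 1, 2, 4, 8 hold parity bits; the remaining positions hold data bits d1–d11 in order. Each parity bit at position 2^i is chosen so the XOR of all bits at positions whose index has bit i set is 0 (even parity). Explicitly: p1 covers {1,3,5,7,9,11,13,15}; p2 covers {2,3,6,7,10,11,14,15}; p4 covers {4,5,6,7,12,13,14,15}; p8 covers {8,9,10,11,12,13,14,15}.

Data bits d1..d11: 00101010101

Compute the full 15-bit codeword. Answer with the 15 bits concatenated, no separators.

Place data at non-parity positions: p1 p2 0 p4 0 1 0 p8 1 0 1 0 1 0 1
p1 (pos 1,3,5,7,9,11,13,15): XOR of data positions = 0⊕0⊕0⊕1⊕1⊕1⊕1 = 0
p2 (pos 2,3,6,7,10,11,14,15): XOR of data positions = 0⊕1⊕0⊕0⊕1⊕0⊕1 = 1
p4 (pos 4,5,6,7,12,13,14,15): XOR of data positions = 0⊕1⊕0⊕0⊕1⊕0⊕1 = 1
p8 (pos 8,9,10,11,12,13,14,15): XOR of data positions = 1⊕0⊕1⊕0⊕1⊕0⊕1 = 0
Codeword: 010101001010101

010101001010101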